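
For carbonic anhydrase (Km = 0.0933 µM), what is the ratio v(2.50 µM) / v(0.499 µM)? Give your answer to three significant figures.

The fractional saturations are [S]/(Km+[S]) = 0.499/0.5923 = 0.8425 and 2.50/2.593 = 0.9640.
v₂/v₁ is just their ratio: 0.9640/0.8425 = 1.14.

1.14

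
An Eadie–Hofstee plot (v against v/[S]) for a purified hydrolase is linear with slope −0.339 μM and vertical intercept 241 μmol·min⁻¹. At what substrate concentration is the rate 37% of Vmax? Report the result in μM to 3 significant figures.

0.199 μM

The Eadie–Hofstee slope gives Km = 0.339 μM (slope = −Km).
v/Vmax = [S]/(Km+[S]) = 0.37 ⇒ [S] = Km·0.37/(1−0.37) = 0.339 × 0.5873 = 0.199 μM.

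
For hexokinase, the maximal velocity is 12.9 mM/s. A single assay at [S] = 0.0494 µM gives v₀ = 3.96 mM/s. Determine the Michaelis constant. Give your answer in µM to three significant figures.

0.112 µM

From v = Vmax[S]/(Km+[S]), Km = [S](Vmax − v)/v.
Km = 0.0494 × (12.9 − 3.96) / 3.96 = 0.4416/3.96 = 0.112 µM.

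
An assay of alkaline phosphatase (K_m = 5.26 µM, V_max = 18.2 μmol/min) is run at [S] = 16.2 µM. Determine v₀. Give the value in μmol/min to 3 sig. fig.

13.7 μmol/min

v = Vmax·[S]/(Km + [S]) = 18.2 × 16.2 / (5.26 + 16.2)
  = 294.8 / 21.46 = 13.7 μmol/min.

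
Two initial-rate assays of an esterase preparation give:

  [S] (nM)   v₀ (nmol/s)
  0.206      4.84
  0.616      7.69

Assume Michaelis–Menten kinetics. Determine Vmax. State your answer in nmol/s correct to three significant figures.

In reciprocal form, 1/v = (Km/Vmax)·(1/[S]) + 1/Vmax. The two points give (1/[S], 1/v) = (4.854, 0.2066) and (1.623, 0.1300).
Slope = (0.2066 − 0.1300)/(4.854 − 1.623) = 0.02370; intercept = 0.2066 − 0.02370×4.854 = 0.09157.
Vmax = 1/intercept = 10.9 nmol/s; Km = slope × Vmax = 0.02370 × 10.9 = 0.259 nM.

10.9 nmol/s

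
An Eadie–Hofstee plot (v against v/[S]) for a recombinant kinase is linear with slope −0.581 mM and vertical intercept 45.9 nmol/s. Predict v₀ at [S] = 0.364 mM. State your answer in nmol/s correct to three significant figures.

In the Eadie–Hofstee form v = Vmax − Km·(v/[S]), the slope is −Km and the intercept is Vmax, so Km = 0.581 mM and Vmax = 45.9 nmol/s.
v = 45.9 × 0.364/(0.581 + 0.364) = 17.7 nmol/s.

17.7 nmol/s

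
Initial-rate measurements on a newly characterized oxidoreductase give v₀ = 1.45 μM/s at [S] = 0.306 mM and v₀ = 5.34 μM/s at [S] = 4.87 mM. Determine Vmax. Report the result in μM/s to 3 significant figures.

6.51 μM/s

In reciprocal form, 1/v = (Km/Vmax)·(1/[S]) + 1/Vmax. The two points give (1/[S], 1/v) = (3.268, 0.6897) and (0.2053, 0.1873).
Slope = (0.6897 − 0.1873)/(3.268 − 0.2053) = 0.1640; intercept = 0.6897 − 0.1640×3.268 = 0.1536.
Vmax = 1/intercept = 6.51 μM/s; Km = slope × Vmax = 0.1640 × 6.51 = 1.07 mM.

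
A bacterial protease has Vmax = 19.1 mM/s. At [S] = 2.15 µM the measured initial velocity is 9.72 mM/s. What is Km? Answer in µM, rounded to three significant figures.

2.07 µM

From v = Vmax[S]/(Km+[S]), Km = [S](Vmax − v)/v.
Km = 2.15 × (19.1 − 9.72) / 9.72 = 20.17/9.72 = 2.07 µM.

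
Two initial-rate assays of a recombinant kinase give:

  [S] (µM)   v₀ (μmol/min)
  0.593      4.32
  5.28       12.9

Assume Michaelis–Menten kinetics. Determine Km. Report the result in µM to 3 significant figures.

In reciprocal form, 1/v = (Km/Vmax)·(1/[S]) + 1/Vmax. The two points give (1/[S], 1/v) = (1.686, 0.2315) and (0.1894, 0.07752).
Slope = (0.2315 − 0.07752)/(1.686 − 0.1894) = 0.1029; intercept = 0.2315 − 0.1029×1.686 = 0.05804.
Vmax = 1/intercept = 17.2 μmol/min; Km = slope × Vmax = 0.1029 × 17.2 = 1.77 µM.

1.77 µM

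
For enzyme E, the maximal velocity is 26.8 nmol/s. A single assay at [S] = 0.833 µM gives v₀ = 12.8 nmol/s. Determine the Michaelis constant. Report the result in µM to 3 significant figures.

0.911 µM

v/Vmax = 12.8/26.8 = 0.4776 = [S]/(Km+[S]).
So Km + [S] = [S]/0.4776 = 1.744 µM, giving Km = 1.744 − 0.833 = 0.911 µM.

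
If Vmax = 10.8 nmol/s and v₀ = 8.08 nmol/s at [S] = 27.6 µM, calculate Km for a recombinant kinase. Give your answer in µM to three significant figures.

From v = Vmax[S]/(Km+[S]), Km = [S](Vmax − v)/v.
Km = 27.6 × (10.8 − 8.08) / 8.08 = 75.07/8.08 = 9.29 µM.

9.29 µM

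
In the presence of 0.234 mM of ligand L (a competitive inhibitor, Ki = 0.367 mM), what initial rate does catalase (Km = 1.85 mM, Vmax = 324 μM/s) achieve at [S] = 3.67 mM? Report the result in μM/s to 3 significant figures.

With α = 1 + [I]/Ki = 1 + 0.234/0.367 = 1.638, the competitive rate law is v = Vmax[S] / (αKm + [S]).
v = 324×3.67 / (1.638×1.85 + 3.67) = 1189/6.700 = 177 μM/s.

177 μM/s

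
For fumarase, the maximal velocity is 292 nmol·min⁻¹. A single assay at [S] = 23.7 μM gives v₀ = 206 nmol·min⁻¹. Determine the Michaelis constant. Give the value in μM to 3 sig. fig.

v/Vmax = 206/292 = 0.7055 = [S]/(Km+[S]).
So Km + [S] = [S]/0.7055 = 33.59 μM, giving Km = 33.59 − 23.7 = 9.89 μM.

9.89 μM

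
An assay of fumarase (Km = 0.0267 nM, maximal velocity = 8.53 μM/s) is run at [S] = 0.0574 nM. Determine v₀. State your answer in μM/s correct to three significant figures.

5.82 μM/s

v = Vmax·[S]/(Km + [S]) = 8.53 × 0.0574 / (0.0267 + 0.0574)
  = 0.4896 / 0.08410 = 5.82 μM/s.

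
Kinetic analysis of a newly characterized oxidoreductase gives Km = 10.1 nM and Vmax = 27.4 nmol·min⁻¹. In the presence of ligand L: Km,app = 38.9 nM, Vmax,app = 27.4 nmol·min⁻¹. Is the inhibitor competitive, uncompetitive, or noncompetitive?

competitive

Km increases (10.1 → 38.9 nM) while Vmax is unchanged — the hallmark of competitive inhibition.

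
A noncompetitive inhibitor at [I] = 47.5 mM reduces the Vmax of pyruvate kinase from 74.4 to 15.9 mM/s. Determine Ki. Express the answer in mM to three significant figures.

12.9 mM

Noncompetitive: Vmax,app = Vmax/α with α = 1 + [I]/Ki.
α = Vmax/Vmax,app = 74.4/15.9 = 4.679.
Since α = 1 + [I]/Ki, [I]/Ki = 4.679 − 1 = 3.679 and Ki = 47.5/3.679 = 12.9 mM.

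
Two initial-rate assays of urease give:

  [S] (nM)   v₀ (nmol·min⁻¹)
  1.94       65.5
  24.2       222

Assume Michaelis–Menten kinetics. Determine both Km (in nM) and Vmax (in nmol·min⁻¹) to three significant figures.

Km = 6.36 nM; Vmax = 280 nmol·min⁻¹

In reciprocal form, 1/v = (Km/Vmax)·(1/[S]) + 1/Vmax. The two points give (1/[S], 1/v) = (0.5155, 0.01527) and (0.04132, 0.004505).
Slope = (0.01527 − 0.004505)/(0.5155 − 0.04132) = 0.02270; intercept = 0.01527 − 0.02270×0.5155 = 0.003567.
Vmax = 1/intercept = 280 nmol·min⁻¹; Km = slope × Vmax = 0.02270 × 280 = 6.36 nM.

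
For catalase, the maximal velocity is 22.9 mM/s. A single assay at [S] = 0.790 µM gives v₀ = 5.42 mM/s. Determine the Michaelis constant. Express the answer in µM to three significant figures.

2.55 µM

From v = Vmax[S]/(Km+[S]), Km = [S](Vmax − v)/v.
Km = 0.790 × (22.9 − 5.42) / 5.42 = 13.81/5.42 = 2.55 µM.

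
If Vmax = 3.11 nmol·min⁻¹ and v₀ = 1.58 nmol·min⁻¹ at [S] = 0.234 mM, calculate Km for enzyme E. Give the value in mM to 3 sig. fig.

v/Vmax = 1.58/3.11 = 0.5080 = [S]/(Km+[S]).
So Km + [S] = [S]/0.5080 = 0.4606 mM, giving Km = 0.4606 − 0.234 = 0.227 mM.

0.227 mM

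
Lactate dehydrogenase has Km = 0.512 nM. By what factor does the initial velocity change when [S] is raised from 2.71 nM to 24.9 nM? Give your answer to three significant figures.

1.16

The fractional saturations are [S]/(Km+[S]) = 2.71/3.222 = 0.8411 and 24.9/25.41 = 0.9799.
v₂/v₁ is just their ratio: 0.9799/0.8411 = 1.16.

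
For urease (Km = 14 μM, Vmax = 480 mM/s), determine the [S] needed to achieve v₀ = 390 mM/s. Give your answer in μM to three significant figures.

Rearranging v = Vmax[S]/(Km+[S]) gives [S] = Km·v/(Vmax − v).
[S] = 14 × 390 / (480 − 390) = 5460/90.00 = 60.7 μM.

60.7 μM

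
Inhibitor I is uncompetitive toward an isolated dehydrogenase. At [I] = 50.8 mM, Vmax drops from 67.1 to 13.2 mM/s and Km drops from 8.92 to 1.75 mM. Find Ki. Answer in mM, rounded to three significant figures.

12.4 mM

Uncompetitive: Vmax,app = Vmax/α (and Km,app = Km/α) with α = 1 + [I]/Ki.
α = Vmax/Vmax,app = 67.1/13.2 = 5.083.
Since α = 1 + [I]/Ki, [I]/Ki = 5.083 − 1 = 4.083 and Ki = 50.8/4.083 = 12.4 mM.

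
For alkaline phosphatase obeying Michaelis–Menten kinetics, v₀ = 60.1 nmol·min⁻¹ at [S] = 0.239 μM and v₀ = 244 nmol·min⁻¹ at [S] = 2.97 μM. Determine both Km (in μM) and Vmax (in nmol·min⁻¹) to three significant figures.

Km = 1.09 μM; Vmax = 333 nmol·min⁻¹

From v = Vmax[S]/(Km+[S]), each point gives Vmax = v(Km+[S])/[S].
Equating: 60.1(Km+0.239)/0.239 = 244(Km+2.97)/2.97.
251.5·Km + 60.1 = 82.15·Km + 244, so (251.5 − 82.15)·Km = 244 − 60.1.
Km = 183.9/169.3 = 1.09 μM; then Vmax = 60.1(1.09+0.239)/0.239 = 333 nmol·min⁻¹.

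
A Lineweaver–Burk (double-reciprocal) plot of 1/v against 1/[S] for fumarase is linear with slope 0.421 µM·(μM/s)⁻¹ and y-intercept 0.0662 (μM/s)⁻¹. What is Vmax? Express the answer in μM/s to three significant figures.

15.1 μM/s

The y-intercept of a Lineweaver–Burk plot equals 1/Vmax, so Vmax = 1/0.0662 = 15.1 μM/s.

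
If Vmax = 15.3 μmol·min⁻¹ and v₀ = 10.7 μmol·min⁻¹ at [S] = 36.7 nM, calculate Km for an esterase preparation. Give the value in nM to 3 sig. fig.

15.8 nM

v/Vmax = 10.7/15.3 = 0.6993 = [S]/(Km+[S]).
So Km + [S] = [S]/0.6993 = 52.48 nM, giving Km = 52.48 − 36.7 = 15.8 nM.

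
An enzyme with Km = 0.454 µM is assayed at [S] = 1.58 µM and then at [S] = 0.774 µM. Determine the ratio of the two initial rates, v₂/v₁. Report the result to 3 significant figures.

0.811

Since Vmax cancels, v₂/v₁ = [S]₂(Km+[S]₁) / [S]₁(Km+[S]₂).
= 0.774×(0.454+1.58) / (1.58×(0.454+0.774)) = 1.574/1.940 = 0.811.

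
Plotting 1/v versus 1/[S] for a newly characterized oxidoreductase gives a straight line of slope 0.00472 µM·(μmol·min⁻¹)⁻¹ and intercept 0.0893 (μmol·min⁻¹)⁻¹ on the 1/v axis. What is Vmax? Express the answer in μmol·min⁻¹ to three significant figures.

The y-intercept of a Lineweaver–Burk plot equals 1/Vmax, so Vmax = 1/0.0893 = 11.2 μmol·min⁻¹.

11.2 μmol·min⁻¹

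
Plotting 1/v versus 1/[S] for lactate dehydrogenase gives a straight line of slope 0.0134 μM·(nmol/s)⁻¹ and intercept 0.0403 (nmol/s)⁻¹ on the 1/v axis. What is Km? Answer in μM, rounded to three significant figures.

y-intercept = 1/Vmax ⇒ Vmax = 24.8 nmol/s; slope = Km/Vmax ⇒ Km = slope × Vmax.
Km = 0.0134 × 24.8 = 0.333 μM.

0.333 μM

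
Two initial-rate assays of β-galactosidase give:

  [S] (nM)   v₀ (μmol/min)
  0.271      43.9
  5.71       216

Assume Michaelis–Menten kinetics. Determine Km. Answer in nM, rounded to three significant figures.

1.39 nM

In reciprocal form, 1/v = (Km/Vmax)·(1/[S]) + 1/Vmax. The two points give (1/[S], 1/v) = (3.690, 0.02278) and (0.1751, 0.004630).
Slope = (0.02278 − 0.004630)/(3.690 − 0.1751) = 0.005164; intercept = 0.02278 − 0.005164×3.690 = 0.003725.
Vmax = 1/intercept = 268 μmol/min; Km = slope × Vmax = 0.005164 × 268 = 1.39 nM.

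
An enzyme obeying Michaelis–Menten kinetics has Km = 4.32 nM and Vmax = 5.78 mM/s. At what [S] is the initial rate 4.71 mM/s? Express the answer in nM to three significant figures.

The required fractional saturation is v/Vmax = 4.71/5.78 = 0.8149.
Then [S]/(Km+[S]) = 0.8149 ⇒ [S] = 4.32 × 0.8149/(1 − 0.8149) = 19.0 nM.

19.0 nM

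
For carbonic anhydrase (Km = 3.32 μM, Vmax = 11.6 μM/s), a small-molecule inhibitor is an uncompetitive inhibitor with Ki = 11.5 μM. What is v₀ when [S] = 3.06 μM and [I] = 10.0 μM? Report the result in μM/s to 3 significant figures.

3.93 μM/s

α = 1 + [I]/Ki = 1 + 10.0/11.5 = 1.870.
For an uncompetitive inhibitor, both parameters are divided by α, giving Vmax/α and Km/α: Km,app = 1.78 μM, Vmax,app = 6.20 μM/s.
v = Vmax,app·[S]/(Km,app + [S]) = 6.20 × 3.06/(1.78 + 3.06) = 3.93 μM/s.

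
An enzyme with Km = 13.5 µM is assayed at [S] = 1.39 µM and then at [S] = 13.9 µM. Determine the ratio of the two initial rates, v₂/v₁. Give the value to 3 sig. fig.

The fractional saturations are [S]/(Km+[S]) = 1.39/14.89 = 0.09335 and 13.9/27.40 = 0.5073.
v₂/v₁ is just their ratio: 0.5073/0.09335 = 5.43.

5.43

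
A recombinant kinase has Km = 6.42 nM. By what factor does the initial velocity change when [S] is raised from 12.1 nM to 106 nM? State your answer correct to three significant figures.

The fractional saturations are [S]/(Km+[S]) = 12.1/18.52 = 0.6533 and 106/112.4 = 0.9429.
v₂/v₁ is just their ratio: 0.9429/0.6533 = 1.44.

1.44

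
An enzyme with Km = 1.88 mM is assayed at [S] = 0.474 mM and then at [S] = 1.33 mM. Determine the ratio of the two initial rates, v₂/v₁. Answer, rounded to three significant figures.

2.06

Since Vmax cancels, v₂/v₁ = [S]₂(Km+[S]₁) / [S]₁(Km+[S]₂).
= 1.33×(1.88+0.474) / (0.474×(1.88+1.33)) = 3.131/1.522 = 2.06.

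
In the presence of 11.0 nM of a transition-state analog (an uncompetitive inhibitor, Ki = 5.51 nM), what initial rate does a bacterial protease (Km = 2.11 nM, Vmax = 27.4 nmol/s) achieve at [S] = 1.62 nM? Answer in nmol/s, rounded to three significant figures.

With α = 1 + [I]/Ki = 1 + 11.0/5.51 = 2.996, the uncompetitive rate law is v = (Vmax/α)·[S] / (Km/α + [S]).
v = (27.4/2.996)×1.62 / (2.11/2.996 + 1.62) = 14.81/2.324 = 6.37 nmol/s.

6.37 nmol/s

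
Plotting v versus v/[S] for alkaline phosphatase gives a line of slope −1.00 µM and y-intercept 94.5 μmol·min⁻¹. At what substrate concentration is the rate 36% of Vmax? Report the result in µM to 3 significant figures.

0.562 µM

The Eadie–Hofstee slope gives Km = 1.00 µM (slope = −Km).
v/Vmax = [S]/(Km+[S]) = 0.36 ⇒ [S] = Km·0.36/(1−0.36) = 1.00 × 0.5625 = 0.562 µM.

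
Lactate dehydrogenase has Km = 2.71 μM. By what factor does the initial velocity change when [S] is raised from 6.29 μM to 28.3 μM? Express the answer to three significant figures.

Since Vmax cancels, v₂/v₁ = [S]₂(Km+[S]₁) / [S]₁(Km+[S]₂).
= 28.3×(2.71+6.29) / (6.29×(2.71+28.3)) = 254.7/195.1 = 1.31.

1.31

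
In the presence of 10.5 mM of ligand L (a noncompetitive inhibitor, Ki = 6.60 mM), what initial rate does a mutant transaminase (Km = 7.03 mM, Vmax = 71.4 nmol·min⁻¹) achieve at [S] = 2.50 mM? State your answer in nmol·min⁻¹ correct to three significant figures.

With α = 1 + [I]/Ki = 1 + 10.5/6.60 = 2.591, the noncompetitive rate law is v = (Vmax/α)·[S] / (Km + [S]).
v = (71.4/2.591)×2.50 / (7.03 + 2.50) = 68.89/9.530 = 7.23 nmol·min⁻¹.

7.23 nmol·min⁻¹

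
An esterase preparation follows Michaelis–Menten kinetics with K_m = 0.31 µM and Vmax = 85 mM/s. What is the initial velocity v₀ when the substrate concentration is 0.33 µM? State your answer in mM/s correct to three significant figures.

43.8 mM/s

[S]/(Km+[S]) = 0.33/0.6400 = 0.5156, the fractional saturation.
v = 0.5156 × Vmax = 0.5156 × 85 = 43.8 mM/s.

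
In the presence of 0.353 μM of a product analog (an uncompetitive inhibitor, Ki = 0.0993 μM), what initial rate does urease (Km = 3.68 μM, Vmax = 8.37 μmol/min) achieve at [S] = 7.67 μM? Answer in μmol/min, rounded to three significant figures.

1.66 μmol/min

α = 1 + [I]/Ki = 1 + 0.353/0.0993 = 4.555.
For an uncompetitive inhibitor, both parameters are divided by α, giving Vmax/α and Km/α: Km,app = 0.808 μM, Vmax,app = 1.84 μmol/min.
v = Vmax,app·[S]/(Km,app + [S]) = 1.84 × 7.67/(0.808 + 7.67) = 1.66 μmol/min.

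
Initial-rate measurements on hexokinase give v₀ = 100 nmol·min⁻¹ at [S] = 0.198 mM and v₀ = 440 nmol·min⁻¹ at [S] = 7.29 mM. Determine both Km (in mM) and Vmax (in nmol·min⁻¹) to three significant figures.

In reciprocal form, 1/v = (Km/Vmax)·(1/[S]) + 1/Vmax. The two points give (1/[S], 1/v) = (5.051, 0.01000) and (0.1372, 0.002273).
Slope = (0.01000 − 0.002273)/(5.051 − 0.1372) = 0.001573; intercept = 0.01000 − 0.001573×5.051 = 0.002057.
Vmax = 1/intercept = 486 nmol·min⁻¹; Km = slope × Vmax = 0.001573 × 486 = 0.765 mM.

Km = 0.765 mM; Vmax = 486 nmol·min⁻¹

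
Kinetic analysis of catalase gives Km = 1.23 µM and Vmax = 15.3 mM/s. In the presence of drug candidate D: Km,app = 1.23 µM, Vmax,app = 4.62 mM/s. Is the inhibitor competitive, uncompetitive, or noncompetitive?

noncompetitive

Vmax decreases (15.3 → 4.62 mM/s) while Km is unchanged — pure noncompetitive inhibition.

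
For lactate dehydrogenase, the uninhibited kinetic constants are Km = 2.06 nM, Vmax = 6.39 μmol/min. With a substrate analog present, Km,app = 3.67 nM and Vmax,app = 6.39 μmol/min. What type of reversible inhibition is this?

competitive

Km increases (2.06 → 3.67 nM) while Vmax is unchanged — the hallmark of competitive inhibition.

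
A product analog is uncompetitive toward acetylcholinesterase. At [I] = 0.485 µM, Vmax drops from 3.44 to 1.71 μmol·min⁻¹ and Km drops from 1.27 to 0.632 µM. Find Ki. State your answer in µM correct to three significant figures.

Uncompetitive: Vmax,app = Vmax/α (and Km,app = Km/α) with α = 1 + [I]/Ki.
α = Vmax/Vmax,app = 3.44/1.71 = 2.012.
Since α = 1 + [I]/Ki, [I]/Ki = 2.012 − 1 = 1.012 and Ki = 0.485/1.012 = 0.479 µM.

0.479 µM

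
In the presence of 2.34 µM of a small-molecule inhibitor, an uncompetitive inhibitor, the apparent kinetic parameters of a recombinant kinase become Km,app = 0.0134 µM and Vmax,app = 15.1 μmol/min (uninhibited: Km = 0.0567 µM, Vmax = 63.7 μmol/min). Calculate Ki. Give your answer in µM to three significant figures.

Uncompetitive: Vmax,app = Vmax/α (and Km,app = Km/α) with α = 1 + [I]/Ki.
α = Vmax/Vmax,app = 63.7/15.1 = 4.219.
Ki = [I]/(α − 1) = 2.34/3.219 = 0.727 µM.

0.727 µM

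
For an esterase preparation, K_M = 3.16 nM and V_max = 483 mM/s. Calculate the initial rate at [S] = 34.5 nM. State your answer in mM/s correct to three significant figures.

442 mM/s

[S]/(Km+[S]) = 34.5/37.66 = 0.9161, the fractional saturation.
v = 0.9161 × Vmax = 0.9161 × 483 = 442 mM/s.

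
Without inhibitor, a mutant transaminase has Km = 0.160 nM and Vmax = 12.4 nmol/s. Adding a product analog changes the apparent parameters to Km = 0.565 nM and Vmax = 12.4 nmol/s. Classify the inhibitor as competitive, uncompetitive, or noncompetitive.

competitive

Km increases (0.160 → 0.565 nM) while Vmax is unchanged — the hallmark of competitive inhibition.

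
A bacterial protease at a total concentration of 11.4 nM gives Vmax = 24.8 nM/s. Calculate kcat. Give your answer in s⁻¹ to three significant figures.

2.18 s⁻¹

kcat = Vmax/[E]total = 24.8 nM/s / 11.4 nM = 2.18 s⁻¹.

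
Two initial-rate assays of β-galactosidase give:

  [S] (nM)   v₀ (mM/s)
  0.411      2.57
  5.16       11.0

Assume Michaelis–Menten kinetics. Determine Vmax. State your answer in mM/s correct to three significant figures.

In reciprocal form, 1/v = (Km/Vmax)·(1/[S]) + 1/Vmax. The two points give (1/[S], 1/v) = (2.433, 0.3891) and (0.1938, 0.09091).
Slope = (0.3891 − 0.09091)/(2.433 − 0.1938) = 0.1332; intercept = 0.3891 − 0.1332×2.433 = 0.06510.
Vmax = 1/intercept = 15.4 mM/s; Km = slope × Vmax = 0.1332 × 15.4 = 2.05 nM.

15.4 mM/s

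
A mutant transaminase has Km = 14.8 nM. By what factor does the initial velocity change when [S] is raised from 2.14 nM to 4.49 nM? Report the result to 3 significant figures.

Since Vmax cancels, v₂/v₁ = [S]₂(Km+[S]₁) / [S]₁(Km+[S]₂).
= 4.49×(14.8+2.14) / (2.14×(14.8+4.49)) = 76.06/41.28 = 1.84.

1.84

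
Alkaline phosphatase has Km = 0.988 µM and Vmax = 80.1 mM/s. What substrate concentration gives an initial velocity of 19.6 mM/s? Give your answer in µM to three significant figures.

The required fractional saturation is v/Vmax = 19.6/80.1 = 0.2447.
Then [S]/(Km+[S]) = 0.2447 ⇒ [S] = 0.988 × 0.2447/(1 − 0.2447) = 0.320 µM.

0.320 µM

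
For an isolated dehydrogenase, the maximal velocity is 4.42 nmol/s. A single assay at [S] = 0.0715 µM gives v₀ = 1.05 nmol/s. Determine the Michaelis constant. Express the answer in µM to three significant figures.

From v = Vmax[S]/(Km+[S]), Km = [S](Vmax − v)/v.
Km = 0.0715 × (4.42 − 1.05) / 1.05 = 0.2410/1.05 = 0.229 µM.

0.229 µM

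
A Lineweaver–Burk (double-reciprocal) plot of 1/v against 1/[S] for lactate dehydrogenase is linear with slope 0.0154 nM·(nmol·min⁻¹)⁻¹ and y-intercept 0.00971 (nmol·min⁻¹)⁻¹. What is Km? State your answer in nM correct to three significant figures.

y-intercept = 1/Vmax ⇒ Vmax = 103 nmol·min⁻¹; slope = Km/Vmax ⇒ Km = slope × Vmax.
Km = 0.0154 × 103 = 1.59 nM.

1.59 nM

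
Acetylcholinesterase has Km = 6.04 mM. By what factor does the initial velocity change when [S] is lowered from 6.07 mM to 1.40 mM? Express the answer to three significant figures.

Since Vmax cancels, v₂/v₁ = [S]₂(Km+[S]₁) / [S]₁(Km+[S]₂).
= 1.40×(6.04+6.07) / (6.07×(6.04+1.40)) = 16.95/45.16 = 0.375.

0.375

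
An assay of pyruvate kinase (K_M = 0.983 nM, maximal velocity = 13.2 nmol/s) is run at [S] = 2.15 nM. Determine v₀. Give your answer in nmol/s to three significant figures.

9.06 nmol/s

v = Vmax·[S]/(Km + [S]) = 13.2 × 2.15 / (0.983 + 2.15)
  = 28.38 / 3.133 = 9.06 nmol/s.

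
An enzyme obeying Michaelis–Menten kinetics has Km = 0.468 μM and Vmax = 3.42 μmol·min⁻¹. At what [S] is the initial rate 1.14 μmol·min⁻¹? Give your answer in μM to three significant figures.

The required fractional saturation is v/Vmax = 1.14/3.42 = 0.3333.
Then [S]/(Km+[S]) = 0.3333 ⇒ [S] = 0.468 × 0.3333/(1 − 0.3333) = 0.234 μM.

0.234 μM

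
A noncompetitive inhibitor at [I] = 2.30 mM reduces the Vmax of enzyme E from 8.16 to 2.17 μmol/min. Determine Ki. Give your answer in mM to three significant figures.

Noncompetitive: Vmax,app = Vmax/α with α = 1 + [I]/Ki.
α = Vmax/Vmax,app = 8.16/2.17 = 3.760.
Ki = [I]/(α − 1) = 2.30/2.760 = 0.833 mM.

0.833 mM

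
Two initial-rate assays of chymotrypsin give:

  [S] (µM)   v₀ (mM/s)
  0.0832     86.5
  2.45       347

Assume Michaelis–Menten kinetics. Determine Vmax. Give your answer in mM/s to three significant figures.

388 mM/s

In reciprocal form, 1/v = (Km/Vmax)·(1/[S]) + 1/Vmax. The two points give (1/[S], 1/v) = (12.02, 0.01156) and (0.4082, 0.002882).
Slope = (0.01156 − 0.002882)/(12.02 − 0.4082) = 0.0007475; intercept = 0.01156 − 0.0007475×12.02 = 0.002577.
Vmax = 1/intercept = 388 mM/s; Km = slope × Vmax = 0.0007475 × 388 = 0.290 µM.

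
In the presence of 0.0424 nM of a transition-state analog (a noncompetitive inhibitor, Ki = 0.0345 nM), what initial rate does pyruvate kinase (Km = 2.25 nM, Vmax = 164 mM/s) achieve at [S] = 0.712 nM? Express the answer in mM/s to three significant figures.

17.7 mM/s

With α = 1 + [I]/Ki = 1 + 0.0424/0.0345 = 2.229, the noncompetitive rate law is v = (Vmax/α)·[S] / (Km + [S]).
v = (164/2.229)×0.712 / (2.25 + 0.712) = 52.39/2.962 = 17.7 mM/s.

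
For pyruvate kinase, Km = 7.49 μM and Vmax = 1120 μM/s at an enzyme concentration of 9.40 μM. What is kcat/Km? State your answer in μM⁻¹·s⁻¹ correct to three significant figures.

kcat = Vmax/[E]total = 1120/9.40 = 119 s⁻¹.
kcat/Km = 119/7.49 = 15.9 μM⁻¹·s⁻¹.

15.9 μM⁻¹·s⁻¹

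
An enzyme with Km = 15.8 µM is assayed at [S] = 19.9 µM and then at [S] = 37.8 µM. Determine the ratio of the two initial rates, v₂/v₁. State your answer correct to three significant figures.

1.27

Since Vmax cancels, v₂/v₁ = [S]₂(Km+[S]₁) / [S]₁(Km+[S]₂).
= 37.8×(15.8+19.9) / (19.9×(15.8+37.8)) = 1349/1067 = 1.27.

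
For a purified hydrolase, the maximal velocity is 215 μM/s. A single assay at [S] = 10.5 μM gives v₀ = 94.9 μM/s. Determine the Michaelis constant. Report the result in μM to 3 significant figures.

From v = Vmax[S]/(Km+[S]), Km = [S](Vmax − v)/v.
Km = 10.5 × (215 − 94.9) / 94.9 = 1261/94.9 = 13.3 μM.

13.3 μM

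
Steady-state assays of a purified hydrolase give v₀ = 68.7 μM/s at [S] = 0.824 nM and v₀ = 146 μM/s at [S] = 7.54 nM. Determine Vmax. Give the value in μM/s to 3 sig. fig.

169 μM/s

From v = Vmax[S]/(Km+[S]), each point gives Vmax = v(Km+[S])/[S].
Equating: 68.7(Km+0.824)/0.824 = 146(Km+7.54)/7.54.
83.37·Km + 68.7 = 19.36·Km + 146, so (83.37 − 19.36)·Km = 146 − 68.7.
Km = 77.30/64.01 = 1.21 nM; then Vmax = 68.7(1.21+0.824)/0.824 = 169 μM/s.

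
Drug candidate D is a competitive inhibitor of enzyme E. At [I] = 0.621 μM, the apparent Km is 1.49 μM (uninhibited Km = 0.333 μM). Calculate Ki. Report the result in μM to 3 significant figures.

0.179 μM

Competitive: Km,app = α·Km with α = 1 + [I]/Ki.
α = Km,app/Km = 1.49/0.333 = 4.474.
Since α = 1 + [I]/Ki, [I]/Ki = 4.474 − 1 = 3.474 and Ki = 0.621/3.474 = 0.179 μM.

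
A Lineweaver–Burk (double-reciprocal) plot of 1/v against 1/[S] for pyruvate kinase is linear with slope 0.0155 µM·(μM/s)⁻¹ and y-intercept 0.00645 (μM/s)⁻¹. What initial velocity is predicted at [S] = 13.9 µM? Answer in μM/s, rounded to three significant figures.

The y-intercept is 1/Vmax, so Vmax = 1/0.00645 = 155 μM/s.
The slope is Km/Vmax, so Km = 0.0155 × 155 = 2.40 µM.
Then v = 155 × 13.9/(2.40 + 13.9) = 132 μM/s.

132 μM/s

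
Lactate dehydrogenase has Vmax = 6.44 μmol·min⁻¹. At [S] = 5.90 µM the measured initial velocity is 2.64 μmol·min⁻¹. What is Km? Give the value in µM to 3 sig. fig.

8.49 µM

v/Vmax = 2.64/6.44 = 0.4099 = [S]/(Km+[S]).
So Km + [S] = [S]/0.4099 = 14.39 µM, giving Km = 14.39 − 5.90 = 8.49 µM.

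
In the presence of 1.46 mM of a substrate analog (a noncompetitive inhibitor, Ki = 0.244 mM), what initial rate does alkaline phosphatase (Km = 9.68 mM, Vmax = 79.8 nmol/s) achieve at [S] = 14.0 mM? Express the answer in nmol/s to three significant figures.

α = 1 + [I]/Ki = 1 + 1.46/0.244 = 6.984.
For a noncompetitive inhibitor, Vmax is reduced to Vmax/α while Km is unchanged: Km,app = 9.68 mM, Vmax,app = 11.4 nmol/s.
v = Vmax,app·[S]/(Km,app + [S]) = 11.4 × 14.0/(9.68 + 14.0) = 6.76 nmol/s.

6.76 nmol/s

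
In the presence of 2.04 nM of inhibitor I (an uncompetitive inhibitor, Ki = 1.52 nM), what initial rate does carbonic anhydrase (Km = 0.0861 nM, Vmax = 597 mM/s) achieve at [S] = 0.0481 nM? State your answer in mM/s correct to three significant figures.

With α = 1 + [I]/Ki = 1 + 2.04/1.52 = 2.342, the uncompetitive rate law is v = (Vmax/α)·[S] / (Km/α + [S]).
v = (597/2.342)×0.0481 / (0.0861/2.342 + 0.0481) = 12.26/0.08486 = 144 mM/s.

144 mM/s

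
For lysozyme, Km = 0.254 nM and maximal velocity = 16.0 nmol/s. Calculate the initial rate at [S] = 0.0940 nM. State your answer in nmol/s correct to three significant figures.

v = Vmax·[S]/(Km + [S]) = 16.0 × 0.0940 / (0.254 + 0.0940)
  = 1.504 / 0.3480 = 4.32 nmol/s.

4.32 nmol/s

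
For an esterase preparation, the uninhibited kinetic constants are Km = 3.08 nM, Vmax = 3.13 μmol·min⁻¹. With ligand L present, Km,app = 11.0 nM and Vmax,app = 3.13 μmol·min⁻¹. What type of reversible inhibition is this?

competitive

Km increases (3.08 → 11.0 nM) while Vmax is unchanged — the hallmark of competitive inhibition.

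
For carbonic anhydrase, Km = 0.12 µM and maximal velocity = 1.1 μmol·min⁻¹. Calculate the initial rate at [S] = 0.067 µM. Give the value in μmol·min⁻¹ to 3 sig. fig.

0.394 μmol·min⁻¹

v = Vmax·[S]/(Km + [S]) = 1.1 × 0.067 / (0.12 + 0.067)
  = 0.07370 / 0.1870 = 0.394 μmol·min⁻¹.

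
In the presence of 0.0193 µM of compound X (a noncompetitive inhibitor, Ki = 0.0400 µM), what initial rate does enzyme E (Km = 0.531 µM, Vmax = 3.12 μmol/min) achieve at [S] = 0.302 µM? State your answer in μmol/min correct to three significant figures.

0.763 μmol/min

With α = 1 + [I]/Ki = 1 + 0.0193/0.0400 = 1.482, the noncompetitive rate law is v = (Vmax/α)·[S] / (Km + [S]).
v = (3.12/1.482)×0.302 / (0.531 + 0.302) = 0.6356/0.8330 = 0.763 μmol/min.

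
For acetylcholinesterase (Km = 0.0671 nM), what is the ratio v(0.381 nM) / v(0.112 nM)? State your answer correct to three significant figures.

Since Vmax cancels, v₂/v₁ = [S]₂(Km+[S]₁) / [S]₁(Km+[S]₂).
= 0.381×(0.0671+0.112) / (0.112×(0.0671+0.381)) = 0.06824/0.05019 = 1.36.

1.36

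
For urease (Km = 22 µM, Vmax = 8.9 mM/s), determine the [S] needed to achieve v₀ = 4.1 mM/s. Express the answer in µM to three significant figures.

Rearranging v = Vmax[S]/(Km+[S]) gives [S] = Km·v/(Vmax − v).
[S] = 22 × 4.1 / (8.9 − 4.1) = 90.20/4.800 = 18.8 µM.

18.8 µM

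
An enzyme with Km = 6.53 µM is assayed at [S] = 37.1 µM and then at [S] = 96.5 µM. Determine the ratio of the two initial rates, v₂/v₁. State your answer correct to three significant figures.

The fractional saturations are [S]/(Km+[S]) = 37.1/43.63 = 0.8503 and 96.5/103.0 = 0.9366.
v₂/v₁ is just their ratio: 0.9366/0.8503 = 1.10.

1.10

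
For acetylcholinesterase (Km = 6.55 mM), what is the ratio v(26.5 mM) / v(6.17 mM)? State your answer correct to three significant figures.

1.65

The fractional saturations are [S]/(Km+[S]) = 6.17/12.72 = 0.4851 and 26.5/33.05 = 0.8018.
v₂/v₁ is just their ratio: 0.8018/0.4851 = 1.65.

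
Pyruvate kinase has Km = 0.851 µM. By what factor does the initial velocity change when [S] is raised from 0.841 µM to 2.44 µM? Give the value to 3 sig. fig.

1.49

Since Vmax cancels, v₂/v₁ = [S]₂(Km+[S]₁) / [S]₁(Km+[S]₂).
= 2.44×(0.851+0.841) / (0.841×(0.851+2.44)) = 4.128/2.768 = 1.49.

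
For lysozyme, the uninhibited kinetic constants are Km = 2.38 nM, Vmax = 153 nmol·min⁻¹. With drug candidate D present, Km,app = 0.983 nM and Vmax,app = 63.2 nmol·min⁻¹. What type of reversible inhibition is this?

uncompetitive

Both Km and Vmax decrease by the same factor (~2.42-fold) — characteristic of uncompetitive inhibition.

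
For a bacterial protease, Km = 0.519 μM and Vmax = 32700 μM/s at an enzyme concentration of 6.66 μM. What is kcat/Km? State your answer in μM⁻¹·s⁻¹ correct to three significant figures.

kcat = Vmax/[E]total = 32700/6.66 = 4910 s⁻¹.
kcat/Km = 4910/0.519 = 9460 μM⁻¹·s⁻¹.

9460 μM⁻¹·s⁻¹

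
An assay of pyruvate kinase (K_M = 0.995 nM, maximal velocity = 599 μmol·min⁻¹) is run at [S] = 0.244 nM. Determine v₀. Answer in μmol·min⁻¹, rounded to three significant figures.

v = Vmax·[S]/(Km + [S]) = 599 × 0.244 / (0.995 + 0.244)
  = 146.2 / 1.239 = 118 μmol·min⁻¹.

118 μmol·min⁻¹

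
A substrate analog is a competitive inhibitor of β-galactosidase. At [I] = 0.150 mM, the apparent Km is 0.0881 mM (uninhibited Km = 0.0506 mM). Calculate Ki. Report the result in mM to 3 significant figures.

Competitive: Km,app = α·Km with α = 1 + [I]/Ki.
α = Km,app/Km = 0.0881/0.0506 = 1.741.
Ki = [I]/(α − 1) = 0.150/0.7411 = 0.202 mM.

0.202 mM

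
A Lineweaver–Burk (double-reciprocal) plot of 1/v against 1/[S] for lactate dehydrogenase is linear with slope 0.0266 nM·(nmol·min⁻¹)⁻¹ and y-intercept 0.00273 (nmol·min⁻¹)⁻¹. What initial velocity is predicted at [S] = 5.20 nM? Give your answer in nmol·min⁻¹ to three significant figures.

The y-intercept is 1/Vmax, so Vmax = 1/0.00273 = 366 nmol·min⁻¹.
The slope is Km/Vmax, so Km = 0.0266 × 366 = 9.74 nM.
Then v = 366 × 5.20/(9.74 + 5.20) = 127 nmol·min⁻¹.

127 nmol·min⁻¹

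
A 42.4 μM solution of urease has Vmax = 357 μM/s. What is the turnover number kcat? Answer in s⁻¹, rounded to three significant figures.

kcat = Vmax/[E]total = 357 μM/s / 42.4 μM = 8.42 s⁻¹.

8.42 s⁻¹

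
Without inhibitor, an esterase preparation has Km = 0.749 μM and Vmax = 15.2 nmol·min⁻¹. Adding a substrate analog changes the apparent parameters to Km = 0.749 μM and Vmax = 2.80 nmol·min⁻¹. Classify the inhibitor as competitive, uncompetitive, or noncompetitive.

Vmax decreases (15.2 → 2.80 nmol·min⁻¹) while Km is unchanged — pure noncompetitive inhibition.

noncompetitive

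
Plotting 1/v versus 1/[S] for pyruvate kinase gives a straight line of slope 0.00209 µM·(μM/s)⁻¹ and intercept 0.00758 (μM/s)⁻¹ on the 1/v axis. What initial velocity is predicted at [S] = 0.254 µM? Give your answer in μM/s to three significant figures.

63.3 μM/s

The y-intercept is 1/Vmax, so Vmax = 1/0.00758 = 132 μM/s.
The slope is Km/Vmax, so Km = 0.00209 × 132 = 0.276 µM.
Then v = 132 × 0.254/(0.276 + 0.254) = 63.3 μM/s.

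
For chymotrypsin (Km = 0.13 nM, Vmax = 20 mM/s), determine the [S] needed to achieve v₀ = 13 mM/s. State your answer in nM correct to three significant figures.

0.241 nM

Rearranging v = Vmax[S]/(Km+[S]) gives [S] = Km·v/(Vmax − v).
[S] = 0.13 × 13 / (20 − 13) = 1.690/7.000 = 0.241 nM.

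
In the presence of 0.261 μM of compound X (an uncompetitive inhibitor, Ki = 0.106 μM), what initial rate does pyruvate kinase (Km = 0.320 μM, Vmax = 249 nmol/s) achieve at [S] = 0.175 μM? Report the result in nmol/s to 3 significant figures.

47.1 nmol/s

With α = 1 + [I]/Ki = 1 + 0.261/0.106 = 3.462, the uncompetitive rate law is v = (Vmax/α)·[S] / (Km/α + [S]).
v = (249/3.462)×0.175 / (0.320/3.462 + 0.175) = 12.59/0.2674 = 47.1 nmol/s.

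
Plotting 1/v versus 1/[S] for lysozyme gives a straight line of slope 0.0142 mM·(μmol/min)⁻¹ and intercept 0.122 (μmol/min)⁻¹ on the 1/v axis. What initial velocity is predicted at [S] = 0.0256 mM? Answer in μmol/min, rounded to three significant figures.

1.48 μmol/min

The y-intercept is 1/Vmax, so Vmax = 1/0.122 = 8.20 μmol/min.
The slope is Km/Vmax, so Km = 0.0142 × 8.20 = 0.116 mM.
Then v = 8.20 × 0.0256/(0.116 + 0.0256) = 1.48 μmol/min.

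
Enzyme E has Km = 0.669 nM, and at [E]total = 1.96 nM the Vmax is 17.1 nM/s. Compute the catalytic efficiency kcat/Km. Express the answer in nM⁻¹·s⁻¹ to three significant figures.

kcat = Vmax/[E]total = 17.1/1.96 = 8.72 s⁻¹.
kcat/Km = 8.72/0.669 = 13.0 nM⁻¹·s⁻¹.

13.0 nM⁻¹·s⁻¹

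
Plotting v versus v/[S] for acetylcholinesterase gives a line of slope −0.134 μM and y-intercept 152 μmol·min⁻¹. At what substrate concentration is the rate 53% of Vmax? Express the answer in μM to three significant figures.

0.151 μM

The Eadie–Hofstee slope gives Km = 0.134 μM (slope = −Km).
v/Vmax = [S]/(Km+[S]) = 0.53 ⇒ [S] = Km·0.53/(1−0.53) = 0.134 × 1.128 = 0.151 μM.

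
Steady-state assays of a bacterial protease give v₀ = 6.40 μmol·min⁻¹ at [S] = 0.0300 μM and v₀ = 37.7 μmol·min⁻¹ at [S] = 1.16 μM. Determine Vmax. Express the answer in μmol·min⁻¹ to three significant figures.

43.3 μmol·min⁻¹

From v = Vmax[S]/(Km+[S]), each point gives Vmax = v(Km+[S])/[S].
Equating: 6.40(Km+0.0300)/0.0300 = 37.7(Km+1.16)/1.16.
213.3·Km + 6.40 = 32.50·Km + 37.7, so (213.3 − 32.50)·Km = 37.7 − 6.40.
Km = 31.30/180.8 = 0.173 μM; then Vmax = 6.40(0.173+0.0300)/0.0300 = 43.3 μmol·min⁻¹.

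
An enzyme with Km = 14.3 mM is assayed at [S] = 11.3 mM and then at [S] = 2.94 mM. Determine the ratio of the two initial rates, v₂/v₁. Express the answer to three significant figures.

The fractional saturations are [S]/(Km+[S]) = 11.3/25.60 = 0.4414 and 2.94/17.24 = 0.1705.
v₂/v₁ is just their ratio: 0.1705/0.4414 = 0.386.

0.386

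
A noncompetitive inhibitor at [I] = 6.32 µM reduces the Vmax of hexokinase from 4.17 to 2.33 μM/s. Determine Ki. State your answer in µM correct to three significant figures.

Noncompetitive: Vmax,app = Vmax/α with α = 1 + [I]/Ki.
α = Vmax/Vmax,app = 4.17/2.33 = 1.790.
Ki = [I]/(α − 1) = 6.32/0.7897 = 8.00 µM.

8.00 µM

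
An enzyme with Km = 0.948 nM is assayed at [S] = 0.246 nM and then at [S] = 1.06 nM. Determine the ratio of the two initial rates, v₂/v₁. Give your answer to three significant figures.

The fractional saturations are [S]/(Km+[S]) = 0.246/1.194 = 0.2060 and 1.06/2.008 = 0.5279.
v₂/v₁ is just their ratio: 0.5279/0.2060 = 2.56.

2.56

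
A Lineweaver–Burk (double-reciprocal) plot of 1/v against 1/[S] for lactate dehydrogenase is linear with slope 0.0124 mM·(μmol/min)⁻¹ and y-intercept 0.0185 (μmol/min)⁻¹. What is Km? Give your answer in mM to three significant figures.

0.670 mM

y-intercept = 1/Vmax ⇒ Vmax = 54.1 μmol/min; slope = Km/Vmax ⇒ Km = slope × Vmax.
Km = 0.0124 × 54.1 = 0.670 mM.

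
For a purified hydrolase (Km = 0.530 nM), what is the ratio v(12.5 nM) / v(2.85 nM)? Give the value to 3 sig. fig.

1.14

The fractional saturations are [S]/(Km+[S]) = 2.85/3.380 = 0.8432 and 12.5/13.03 = 0.9593.
v₂/v₁ is just their ratio: 0.9593/0.8432 = 1.14.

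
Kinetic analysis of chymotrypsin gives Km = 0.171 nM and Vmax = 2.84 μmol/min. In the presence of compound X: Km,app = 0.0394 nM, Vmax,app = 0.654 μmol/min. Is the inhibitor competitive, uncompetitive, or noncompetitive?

uncompetitive

Both Km and Vmax decrease by the same factor (~4.34-fold) — characteristic of uncompetitive inhibition.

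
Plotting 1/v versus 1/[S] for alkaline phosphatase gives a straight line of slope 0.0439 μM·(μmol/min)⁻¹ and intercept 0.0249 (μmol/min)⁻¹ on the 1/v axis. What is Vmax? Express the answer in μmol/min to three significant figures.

40.2 μmol/min

The y-intercept of a Lineweaver–Burk plot equals 1/Vmax, so Vmax = 1/0.0249 = 40.2 μmol/min.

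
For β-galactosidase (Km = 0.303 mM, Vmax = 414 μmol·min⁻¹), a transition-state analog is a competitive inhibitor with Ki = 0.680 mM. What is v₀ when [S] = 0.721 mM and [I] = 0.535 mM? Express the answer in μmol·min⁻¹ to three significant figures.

236 μmol·min⁻¹

α = 1 + [I]/Ki = 1 + 0.535/0.680 = 1.787.
For a competitive inhibitor, Vmax is unchanged and the apparent Km becomes α·Km: Km,app = 0.541 mM, Vmax,app = 414 μmol·min⁻¹.
v = Vmax,app·[S]/(Km,app + [S]) = 414 × 0.721/(0.541 + 0.721) = 236 μmol·min⁻¹.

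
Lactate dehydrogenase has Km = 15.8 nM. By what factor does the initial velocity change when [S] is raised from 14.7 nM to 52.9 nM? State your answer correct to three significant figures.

1.60

The fractional saturations are [S]/(Km+[S]) = 14.7/30.50 = 0.4820 and 52.9/68.70 = 0.7700.
v₂/v₁ is just their ratio: 0.7700/0.4820 = 1.60.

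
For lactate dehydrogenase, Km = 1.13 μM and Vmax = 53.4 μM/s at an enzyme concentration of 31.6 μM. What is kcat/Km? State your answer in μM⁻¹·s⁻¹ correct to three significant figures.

1.50 μM⁻¹·s⁻¹

kcat = Vmax/[E]total = 53.4/31.6 = 1.69 s⁻¹.
kcat/Km = 1.69/1.13 = 1.50 μM⁻¹·s⁻¹.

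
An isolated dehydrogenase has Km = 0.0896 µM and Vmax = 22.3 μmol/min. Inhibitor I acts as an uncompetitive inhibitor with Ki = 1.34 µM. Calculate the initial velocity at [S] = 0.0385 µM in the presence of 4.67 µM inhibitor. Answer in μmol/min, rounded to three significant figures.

α = 1 + [I]/Ki = 1 + 4.67/1.34 = 4.485.
For an uncompetitive inhibitor, both parameters are divided by α, giving Vmax/α and Km/α: Km,app = 0.0200 µM, Vmax,app = 4.97 μmol/min.
v = Vmax,app·[S]/(Km,app + [S]) = 4.97 × 0.0385/(0.0200 + 0.0385) = 3.27 μmol/min.

3.27 μmol/min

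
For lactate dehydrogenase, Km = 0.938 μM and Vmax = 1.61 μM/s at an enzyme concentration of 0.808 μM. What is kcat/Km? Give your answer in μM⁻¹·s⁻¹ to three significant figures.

2.12 μM⁻¹·s⁻¹

kcat = Vmax/[E]total = 1.61/0.808 = 1.99 s⁻¹.
kcat/Km = 1.99/0.938 = 2.12 μM⁻¹·s⁻¹.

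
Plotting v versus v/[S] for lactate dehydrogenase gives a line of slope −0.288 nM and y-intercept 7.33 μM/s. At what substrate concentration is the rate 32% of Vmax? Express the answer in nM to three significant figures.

The Eadie–Hofstee slope gives Km = 0.288 nM (slope = −Km).
v/Vmax = [S]/(Km+[S]) = 0.32 ⇒ [S] = Km·0.32/(1−0.32) = 0.288 × 0.4706 = 0.136 nM.

0.136 nM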